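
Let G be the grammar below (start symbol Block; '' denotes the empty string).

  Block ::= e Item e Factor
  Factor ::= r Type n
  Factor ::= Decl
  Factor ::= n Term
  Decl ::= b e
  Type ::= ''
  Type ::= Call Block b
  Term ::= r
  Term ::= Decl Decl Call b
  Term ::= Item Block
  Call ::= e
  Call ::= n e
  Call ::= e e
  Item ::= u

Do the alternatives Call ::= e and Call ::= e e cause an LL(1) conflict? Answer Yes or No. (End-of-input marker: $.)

FIRST(e) = { e } and FIRST(e e) = { e }.
Both contain e, so the two alternatives are not disjoint — LL(1) conflict.

Yes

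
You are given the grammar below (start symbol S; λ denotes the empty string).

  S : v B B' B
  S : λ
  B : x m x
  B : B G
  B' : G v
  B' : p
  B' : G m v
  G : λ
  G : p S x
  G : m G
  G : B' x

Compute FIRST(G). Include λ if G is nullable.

G : λ contributes λ.
G : p S x contributes {p}.
G : m G contributes {m}.
From G : B' x: add FIRST(B') = { m, p, v }.
Union: FIRST(G) = { m, p, v, λ }.

{ m, p, v, λ }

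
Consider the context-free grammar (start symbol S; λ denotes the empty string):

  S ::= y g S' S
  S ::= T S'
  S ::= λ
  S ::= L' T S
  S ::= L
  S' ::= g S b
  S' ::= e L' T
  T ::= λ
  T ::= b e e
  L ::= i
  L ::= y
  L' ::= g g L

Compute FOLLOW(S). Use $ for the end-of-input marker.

S is the start symbol, so $ ∈ FOLLOW(S).
In S ::= y g S' S: S is at the end, add FOLLOW(S) = { $, b }.
In S ::= L' T S: S is at the end, add FOLLOW(S) = { $, b }.
In S' ::= g S b: add FIRST(b) = { b }.
Union: FOLLOW(S) = { $, b }.

{ $, b }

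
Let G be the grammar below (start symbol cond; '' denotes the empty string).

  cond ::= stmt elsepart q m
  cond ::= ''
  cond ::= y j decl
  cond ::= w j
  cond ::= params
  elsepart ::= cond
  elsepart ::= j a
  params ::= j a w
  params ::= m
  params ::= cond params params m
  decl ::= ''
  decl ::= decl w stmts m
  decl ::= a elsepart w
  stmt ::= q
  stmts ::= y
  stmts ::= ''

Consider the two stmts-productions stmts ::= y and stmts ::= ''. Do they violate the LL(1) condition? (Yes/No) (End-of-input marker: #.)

No

FIRST(y) = { y } and FIRST('') = { '' }.
The second is nullable but FOLLOW(stmts) = { m } is disjoint from FIRST of the first.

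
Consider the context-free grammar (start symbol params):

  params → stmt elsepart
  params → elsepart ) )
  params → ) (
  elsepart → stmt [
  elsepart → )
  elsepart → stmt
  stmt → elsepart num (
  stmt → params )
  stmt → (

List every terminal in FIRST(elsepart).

From elsepart → stmt [: add FIRST(stmt) = { (, ) }.
elsepart → ) contributes {)}.
From elsepart → stmt: add FIRST(stmt) = { (, ) }.
Union: FIRST(elsepart) = { (, ) }.

{ (, ) }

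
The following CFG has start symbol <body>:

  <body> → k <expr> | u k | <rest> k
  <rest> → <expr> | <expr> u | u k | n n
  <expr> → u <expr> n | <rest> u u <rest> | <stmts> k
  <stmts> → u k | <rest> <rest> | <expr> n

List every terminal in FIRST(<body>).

<body> → k <expr> contributes {k}.
<body> → u k contributes {u}.
From <body> → <rest> k: add FIRST(<rest>) = { n, u }.
Union: FIRST(<body>) = { k, n, u }.

{ k, n, u }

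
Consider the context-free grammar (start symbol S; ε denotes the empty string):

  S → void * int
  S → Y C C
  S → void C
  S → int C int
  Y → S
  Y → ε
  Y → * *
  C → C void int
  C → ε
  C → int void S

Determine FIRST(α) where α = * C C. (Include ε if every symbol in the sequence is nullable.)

* is a terminal; add {*} and stop.

{ * }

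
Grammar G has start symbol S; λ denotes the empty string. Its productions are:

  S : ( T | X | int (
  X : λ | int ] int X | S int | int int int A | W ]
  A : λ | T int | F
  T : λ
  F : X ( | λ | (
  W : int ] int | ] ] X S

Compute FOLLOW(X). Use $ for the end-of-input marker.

{ $, (, ], int }

In S : X: X is at the end, add FOLLOW(S) = { $, ], int }.
In X : int ] int X: X is at the end, add FOLLOW(X) = { $, (, ], int }.
In F : X (: add FIRST(() = { ( }.
In W : ] ] X S: add FIRST(S)\{λ} = { (, ], int }.
  Since S is nullable, also add FOLLOW(W) = { ] }.
Union: FOLLOW(X) = { $, (, ], int }.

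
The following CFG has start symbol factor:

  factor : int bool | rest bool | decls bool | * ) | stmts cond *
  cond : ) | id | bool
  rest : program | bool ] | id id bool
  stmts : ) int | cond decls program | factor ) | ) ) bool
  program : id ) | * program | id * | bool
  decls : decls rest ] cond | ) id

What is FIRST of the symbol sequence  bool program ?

{ bool }

bool is a terminal; add {bool} and stop.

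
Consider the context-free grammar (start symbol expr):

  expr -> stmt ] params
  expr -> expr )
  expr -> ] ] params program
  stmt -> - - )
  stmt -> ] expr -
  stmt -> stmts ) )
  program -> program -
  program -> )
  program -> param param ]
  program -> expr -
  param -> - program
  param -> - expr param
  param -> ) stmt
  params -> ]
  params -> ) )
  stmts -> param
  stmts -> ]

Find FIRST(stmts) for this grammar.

From stmts -> param: add FIRST(param) = { ), - }.
stmts -> ] contributes {]}.
Union: FIRST(stmts) = { ), -, ] }.

{ ), -, ] }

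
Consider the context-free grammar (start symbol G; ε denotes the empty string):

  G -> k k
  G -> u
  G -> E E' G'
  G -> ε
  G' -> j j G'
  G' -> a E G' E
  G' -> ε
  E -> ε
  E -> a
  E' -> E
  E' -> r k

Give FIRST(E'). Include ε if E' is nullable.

From E' -> E: add FIRST(E) = { a, ε } (including ε since E is nullable).
E' -> r k contributes {r}.
Union: FIRST(E') = { a, r, ε }.

{ a, r, ε }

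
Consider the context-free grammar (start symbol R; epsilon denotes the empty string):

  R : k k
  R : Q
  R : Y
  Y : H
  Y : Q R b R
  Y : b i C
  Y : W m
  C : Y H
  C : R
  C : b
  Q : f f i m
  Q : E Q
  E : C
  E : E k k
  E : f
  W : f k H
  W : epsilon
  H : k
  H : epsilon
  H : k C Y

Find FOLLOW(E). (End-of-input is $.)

{ b, f, k, m }

In Q : E Q: add FIRST(Q) = { b, f, k, m }.
In E : E k k: add FIRST(k k) = { k }.
Union: FOLLOW(E) = { b, f, k, m }.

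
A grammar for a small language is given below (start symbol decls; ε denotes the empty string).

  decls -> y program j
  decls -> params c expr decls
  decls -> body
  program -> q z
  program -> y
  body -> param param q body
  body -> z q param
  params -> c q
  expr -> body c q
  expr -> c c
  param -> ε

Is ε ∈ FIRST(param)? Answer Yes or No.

param has an ε-production, so param ⇒ ε.

Yes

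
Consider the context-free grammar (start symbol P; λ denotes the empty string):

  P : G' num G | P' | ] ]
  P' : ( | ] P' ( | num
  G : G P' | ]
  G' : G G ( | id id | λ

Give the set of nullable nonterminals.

{ G' }

Directly nullable (have an λ-production): G'.
No other nonterminal has a production whose RHS symbols are all nullable.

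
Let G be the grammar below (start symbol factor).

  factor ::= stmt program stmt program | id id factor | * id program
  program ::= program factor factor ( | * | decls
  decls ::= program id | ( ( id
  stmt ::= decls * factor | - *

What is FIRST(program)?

{ (, * }

From program ::= program factor factor (: add FIRST(program) = { (, * }.
program ::= * contributes {*}.
From program ::= decls: add FIRST(decls) = { (, * }.
Union: FIRST(program) = { (, * }.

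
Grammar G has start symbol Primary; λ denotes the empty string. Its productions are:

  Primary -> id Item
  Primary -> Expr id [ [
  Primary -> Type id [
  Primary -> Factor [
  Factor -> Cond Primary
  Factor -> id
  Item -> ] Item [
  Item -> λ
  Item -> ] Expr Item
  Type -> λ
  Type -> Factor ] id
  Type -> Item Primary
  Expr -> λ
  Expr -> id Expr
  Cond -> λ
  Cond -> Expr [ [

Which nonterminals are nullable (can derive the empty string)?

Directly nullable (have an λ-production): Item, Type, Expr, Cond.
No other nonterminal has a production whose RHS symbols are all nullable.

{ Cond, Expr, Item, Type }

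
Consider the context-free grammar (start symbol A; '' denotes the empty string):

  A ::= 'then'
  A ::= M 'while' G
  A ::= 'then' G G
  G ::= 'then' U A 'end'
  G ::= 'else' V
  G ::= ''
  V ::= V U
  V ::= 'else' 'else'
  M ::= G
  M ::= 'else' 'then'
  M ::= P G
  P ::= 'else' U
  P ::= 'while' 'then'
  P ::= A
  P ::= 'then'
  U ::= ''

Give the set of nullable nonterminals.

Directly nullable (have an ''-production): G, U.
M ::= G with every symbol nullable, so M is nullable.
No other nonterminal has a production whose RHS symbols are all nullable.

{ G, M, U }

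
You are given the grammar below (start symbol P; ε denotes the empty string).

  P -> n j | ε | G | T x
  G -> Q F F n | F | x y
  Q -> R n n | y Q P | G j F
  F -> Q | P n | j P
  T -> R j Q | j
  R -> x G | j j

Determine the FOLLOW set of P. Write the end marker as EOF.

{ EOF, j, n, x, y }

P is the start symbol, so EOF ∈ FOLLOW(P).
In Q -> y Q P: P is at the end, add FOLLOW(Q) = { EOF, j, n, x, y }.
In F -> P n: add FIRST(n) = { n }.
In F -> j P: P is at the end, add FOLLOW(F) = { EOF, j, n, x, y }.
Union: FOLLOW(P) = { EOF, j, n, x, y }.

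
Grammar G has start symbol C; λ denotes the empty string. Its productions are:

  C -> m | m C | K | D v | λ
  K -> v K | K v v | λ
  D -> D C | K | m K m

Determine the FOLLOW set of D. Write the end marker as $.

In C -> D v: add FIRST(v) = { v }.
In D -> D C: add FIRST(C)\{λ} = { m, v }.
  Since C is nullable, also add FOLLOW(D) = { m, v }.
Union: FOLLOW(D) = { m, v }.

{ m, v }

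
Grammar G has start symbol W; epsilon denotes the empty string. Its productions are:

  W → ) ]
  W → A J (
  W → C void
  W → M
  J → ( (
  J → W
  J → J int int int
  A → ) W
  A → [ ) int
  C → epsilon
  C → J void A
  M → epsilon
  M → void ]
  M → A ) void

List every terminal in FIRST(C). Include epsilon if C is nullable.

C → epsilon contributes epsilon.
From C → J void A: J nullable, take FIRST(J) ∪ {void} = { (, ), [, int, void }.
Union: FIRST(C) = { (, ), [, int, void, epsilon }.

{ (, ), [, int, void, epsilon }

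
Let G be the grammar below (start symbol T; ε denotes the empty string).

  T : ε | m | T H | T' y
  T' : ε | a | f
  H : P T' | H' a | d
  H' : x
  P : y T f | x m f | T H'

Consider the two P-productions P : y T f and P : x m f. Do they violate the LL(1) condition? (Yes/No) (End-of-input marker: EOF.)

FIRST(y T f) = { y } and FIRST(x m f) = { x }.
The FIRST sets are disjoint and neither alternative is nullable — no conflict.

No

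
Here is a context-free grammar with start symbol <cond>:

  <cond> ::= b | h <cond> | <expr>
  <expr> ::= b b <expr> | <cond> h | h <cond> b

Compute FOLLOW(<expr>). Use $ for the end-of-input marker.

In <cond> ::= <expr>: <expr> is at the end, add FOLLOW(<cond>) = { $, b, h }.
In <expr> ::= b b <expr>: <expr> is at the end, add FOLLOW(<expr>) = { $, b, h }.
Union: FOLLOW(<expr>) = { $, b, h }.

{ $, b, h }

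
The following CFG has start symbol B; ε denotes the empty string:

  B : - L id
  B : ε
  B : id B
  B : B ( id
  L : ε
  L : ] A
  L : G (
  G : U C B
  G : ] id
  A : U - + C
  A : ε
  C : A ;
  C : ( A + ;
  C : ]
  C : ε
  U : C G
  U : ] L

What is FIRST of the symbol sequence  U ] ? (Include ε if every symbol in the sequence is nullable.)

{ (, ;, ] }

Add FIRST(U) = { (, ;, ] }; U is not nullable, stop.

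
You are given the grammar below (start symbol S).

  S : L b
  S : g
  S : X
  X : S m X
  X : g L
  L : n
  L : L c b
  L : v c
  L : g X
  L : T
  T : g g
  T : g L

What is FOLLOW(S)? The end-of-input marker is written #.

S is the start symbol, so # ∈ FOLLOW(S).
In X : S m X: add FIRST(m X) = { m }.
Union: FOLLOW(S) = { #, m }.

{ #, m }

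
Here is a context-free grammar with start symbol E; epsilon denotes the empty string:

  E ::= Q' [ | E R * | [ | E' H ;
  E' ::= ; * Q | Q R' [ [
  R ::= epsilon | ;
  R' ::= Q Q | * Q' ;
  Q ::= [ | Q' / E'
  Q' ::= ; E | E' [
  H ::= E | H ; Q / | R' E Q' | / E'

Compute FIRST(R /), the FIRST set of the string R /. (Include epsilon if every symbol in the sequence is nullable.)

Add FIRST(R)\{epsilon} = { ; }; R is nullable, continue.
/ is a terminal; add {/} and stop.

{ /, ; }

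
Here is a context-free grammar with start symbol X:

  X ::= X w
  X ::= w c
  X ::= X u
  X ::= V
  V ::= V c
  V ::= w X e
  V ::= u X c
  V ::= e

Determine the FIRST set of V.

{ e, u, w }

From V ::= V c: add FIRST(V) = { e, u, w }.
V ::= w X e contributes {w}.
V ::= u X c contributes {u}.
V ::= e contributes {e}.
Union: FIRST(V) = { e, u, w }.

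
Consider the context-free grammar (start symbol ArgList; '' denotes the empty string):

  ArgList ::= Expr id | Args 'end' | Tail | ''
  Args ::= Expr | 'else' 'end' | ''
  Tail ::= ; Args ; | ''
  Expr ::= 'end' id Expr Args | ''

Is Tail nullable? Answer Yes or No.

Yes

Tail has an ''-production, so Tail ⇒ ''.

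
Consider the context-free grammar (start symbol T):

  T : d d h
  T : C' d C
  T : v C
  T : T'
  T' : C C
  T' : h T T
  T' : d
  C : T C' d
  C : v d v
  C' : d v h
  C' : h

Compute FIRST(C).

{ d, h, v }

From C : T C' d: add FIRST(T) = { d, h, v }.
C : v d v contributes {v}.
Union: FIRST(C) = { d, h, v }.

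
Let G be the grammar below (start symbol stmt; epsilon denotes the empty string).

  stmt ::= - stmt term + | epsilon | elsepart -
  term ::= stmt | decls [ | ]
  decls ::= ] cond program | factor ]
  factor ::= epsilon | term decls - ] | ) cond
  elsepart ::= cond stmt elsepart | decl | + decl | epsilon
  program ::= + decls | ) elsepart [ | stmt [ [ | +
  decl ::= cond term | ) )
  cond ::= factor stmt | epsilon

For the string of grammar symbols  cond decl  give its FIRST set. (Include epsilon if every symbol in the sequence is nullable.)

{ ), +, -, ], epsilon }

Add FIRST(cond)\{epsilon} = { ), +, -, ] }; cond is nullable, continue.
Add FIRST(decl)\{epsilon} = { ), +, -, ] }; decl is nullable, continue.
Every symbol is nullable, so include epsilon.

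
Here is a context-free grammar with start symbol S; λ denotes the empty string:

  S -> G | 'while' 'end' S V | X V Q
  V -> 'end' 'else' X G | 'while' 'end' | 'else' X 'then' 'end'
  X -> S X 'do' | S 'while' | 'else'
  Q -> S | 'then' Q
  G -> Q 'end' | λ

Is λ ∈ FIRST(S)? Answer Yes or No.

S -> G and each of G is nullable, so S ⇒* λ.

Yes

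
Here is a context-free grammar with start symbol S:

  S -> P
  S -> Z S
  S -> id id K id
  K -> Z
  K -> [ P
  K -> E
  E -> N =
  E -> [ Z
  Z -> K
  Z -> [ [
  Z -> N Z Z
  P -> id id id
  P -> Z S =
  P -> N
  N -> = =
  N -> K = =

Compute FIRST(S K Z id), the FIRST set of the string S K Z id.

{ =, [, id }

Add FIRST(S) = { =, [, id }; S is not nullable, stop.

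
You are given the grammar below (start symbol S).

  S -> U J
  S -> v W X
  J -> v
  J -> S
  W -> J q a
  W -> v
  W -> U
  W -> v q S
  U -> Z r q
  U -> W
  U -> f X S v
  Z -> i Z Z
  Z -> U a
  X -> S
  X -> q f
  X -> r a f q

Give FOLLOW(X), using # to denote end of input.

{ #, a, f, i, q, r, v }

In S -> v W X: X is at the end, add FOLLOW(S) = { #, a, f, i, q, r, v }.
In U -> f X S v: add FIRST(S v) = { f, i, v }.
Union: FOLLOW(X) = { #, a, f, i, q, r, v }.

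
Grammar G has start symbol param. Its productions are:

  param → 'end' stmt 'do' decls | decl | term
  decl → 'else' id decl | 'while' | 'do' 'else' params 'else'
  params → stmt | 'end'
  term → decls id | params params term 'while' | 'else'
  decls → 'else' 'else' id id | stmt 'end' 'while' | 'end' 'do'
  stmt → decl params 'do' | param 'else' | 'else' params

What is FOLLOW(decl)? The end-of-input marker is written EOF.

In param → decl: decl is at the end, add FOLLOW(param) = { EOF, 'else' }.
In decl → 'else' id decl: decl is at the end, add FOLLOW(decl) = { EOF, 'do', 'else', 'end', 'while' }.
In stmt → decl params 'do': add FIRST(params 'do') = { 'do', 'else', 'end', 'while' }.
Union: FOLLOW(decl) = { EOF, 'do', 'else', 'end', 'while' }.

{ EOF, 'do', 'else', 'end', 'while' }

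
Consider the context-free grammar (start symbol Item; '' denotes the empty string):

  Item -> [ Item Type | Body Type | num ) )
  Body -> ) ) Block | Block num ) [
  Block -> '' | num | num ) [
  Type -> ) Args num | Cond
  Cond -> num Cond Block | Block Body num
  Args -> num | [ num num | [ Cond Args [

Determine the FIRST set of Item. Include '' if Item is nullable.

{ ), [, num }

Item -> [ Item Type contributes {[}.
From Item -> Body Type: add FIRST(Body) = { ), num }.
Item -> num ) ) contributes {num}.
Union: FIRST(Item) = { ), [, num }.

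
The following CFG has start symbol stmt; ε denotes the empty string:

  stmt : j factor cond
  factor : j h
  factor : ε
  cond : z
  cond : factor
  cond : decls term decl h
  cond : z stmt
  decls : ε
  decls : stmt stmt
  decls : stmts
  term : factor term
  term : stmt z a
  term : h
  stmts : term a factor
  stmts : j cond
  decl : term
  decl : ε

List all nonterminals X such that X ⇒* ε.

Directly nullable (have an ε-production): factor, decls, decl.
cond : factor with every symbol nullable, so cond is nullable.
No other nonterminal has a production whose RHS symbols are all nullable.

{ cond, decl, decls, factor }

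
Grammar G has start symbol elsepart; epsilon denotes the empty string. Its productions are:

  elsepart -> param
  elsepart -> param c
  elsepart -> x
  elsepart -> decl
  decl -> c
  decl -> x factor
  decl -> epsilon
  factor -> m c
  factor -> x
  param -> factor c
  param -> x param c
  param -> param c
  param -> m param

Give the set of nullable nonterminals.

{ decl, elsepart }

Directly nullable (have an epsilon-production): decl.
elsepart -> decl with every symbol nullable, so elsepart is nullable.
No other nonterminal has a production whose RHS symbols are all nullable.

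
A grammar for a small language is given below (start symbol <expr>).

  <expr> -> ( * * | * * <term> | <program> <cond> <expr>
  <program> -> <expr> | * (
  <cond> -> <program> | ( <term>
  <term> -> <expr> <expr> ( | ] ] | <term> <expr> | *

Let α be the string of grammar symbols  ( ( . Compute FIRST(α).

{ ( }

( is a terminal; add {(} and stop.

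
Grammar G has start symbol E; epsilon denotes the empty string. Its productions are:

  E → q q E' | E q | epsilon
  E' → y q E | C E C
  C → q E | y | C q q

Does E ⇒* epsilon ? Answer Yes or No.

E has an epsilon-production, so E ⇒ epsilon.

Yes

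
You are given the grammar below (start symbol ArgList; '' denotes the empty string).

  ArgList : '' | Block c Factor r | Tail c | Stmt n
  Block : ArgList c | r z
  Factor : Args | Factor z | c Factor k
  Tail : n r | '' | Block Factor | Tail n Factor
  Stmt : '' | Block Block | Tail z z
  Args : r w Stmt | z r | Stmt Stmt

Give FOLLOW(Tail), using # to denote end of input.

In ArgList : Tail c: add FIRST(c) = { c }.
In Tail : Tail n Factor: add FIRST(n Factor) = { n }.
In Stmt : Tail z z: add FIRST(z z) = { z }.
Union: FOLLOW(Tail) = { c, n, z }.

{ c, n, z }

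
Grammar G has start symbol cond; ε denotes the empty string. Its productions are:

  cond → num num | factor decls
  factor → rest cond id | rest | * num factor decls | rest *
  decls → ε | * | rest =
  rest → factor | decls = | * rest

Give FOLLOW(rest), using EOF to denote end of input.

{ EOF, *, =, id, num }

In factor → rest cond id: add FIRST(cond id) = { *, =, num }.
In factor → rest: rest is at the end, add FOLLOW(factor) = { EOF, *, =, id, num }.
In factor → rest *: add FIRST(*) = { * }.
In decls → rest =: add FIRST(=) = { = }.
In rest → * rest: rest is at the end, add FOLLOW(rest) = { EOF, *, =, id, num }.
Union: FOLLOW(rest) = { EOF, *, =, id, num }.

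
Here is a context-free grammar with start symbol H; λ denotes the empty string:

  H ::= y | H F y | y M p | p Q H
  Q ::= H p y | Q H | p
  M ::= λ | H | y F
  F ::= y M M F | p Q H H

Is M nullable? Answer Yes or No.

Yes

M has an λ-production, so M ⇒ λ.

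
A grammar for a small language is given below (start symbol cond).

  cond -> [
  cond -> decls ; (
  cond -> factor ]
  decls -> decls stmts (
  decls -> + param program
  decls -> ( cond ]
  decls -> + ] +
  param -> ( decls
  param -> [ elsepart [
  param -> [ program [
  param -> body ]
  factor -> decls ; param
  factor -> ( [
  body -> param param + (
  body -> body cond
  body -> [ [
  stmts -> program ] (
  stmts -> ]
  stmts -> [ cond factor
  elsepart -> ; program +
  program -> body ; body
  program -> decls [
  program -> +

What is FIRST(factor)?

From factor -> decls ; param: add FIRST(decls) = { (, + }.
factor -> ( [ contributes {(}.
Union: FIRST(factor) = { (, + }.

{ (, + }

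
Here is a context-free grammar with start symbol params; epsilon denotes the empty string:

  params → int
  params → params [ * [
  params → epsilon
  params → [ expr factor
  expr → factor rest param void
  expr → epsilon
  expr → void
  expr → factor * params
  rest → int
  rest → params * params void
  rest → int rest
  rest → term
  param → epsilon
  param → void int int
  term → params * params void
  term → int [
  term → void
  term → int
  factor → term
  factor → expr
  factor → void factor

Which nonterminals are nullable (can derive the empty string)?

Directly nullable (have an epsilon-production): params, expr, param.
factor → expr with every symbol nullable, so factor is nullable.
No other nonterminal has a production whose RHS symbols are all nullable.

{ expr, factor, param, params }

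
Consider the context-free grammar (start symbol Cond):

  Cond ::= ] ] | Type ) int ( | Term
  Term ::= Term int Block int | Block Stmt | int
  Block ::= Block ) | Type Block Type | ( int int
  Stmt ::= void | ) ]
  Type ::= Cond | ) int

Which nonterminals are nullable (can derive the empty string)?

No nonterminal has an empty production or an RHS whose symbols are all nullable.

{ } (none)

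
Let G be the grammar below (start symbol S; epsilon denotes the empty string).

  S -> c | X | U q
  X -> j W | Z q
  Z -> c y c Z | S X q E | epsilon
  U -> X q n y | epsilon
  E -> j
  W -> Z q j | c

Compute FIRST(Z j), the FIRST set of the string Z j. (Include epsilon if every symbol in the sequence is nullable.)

Add FIRST(Z)\{epsilon} = { c, j, q }; Z is nullable, continue.
j is a terminal; add {j} and stop.

{ c, j, q }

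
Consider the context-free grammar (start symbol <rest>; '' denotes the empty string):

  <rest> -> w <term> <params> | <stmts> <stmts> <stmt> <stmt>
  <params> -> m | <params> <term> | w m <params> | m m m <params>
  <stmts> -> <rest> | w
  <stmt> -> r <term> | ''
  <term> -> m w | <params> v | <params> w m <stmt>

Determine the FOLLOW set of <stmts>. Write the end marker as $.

In <rest> -> <stmts> <stmts> <stmt> <stmt>: add FIRST(<stmts> <stmt> <stmt>) = { w }.
In <rest> -> <stmts> <stmts> <stmt> <stmt>: add FIRST(<stmt> <stmt>)\{''} = { r }.
  Since <stmt> <stmt> is nullable, also add FOLLOW(<rest>) = { $, r, w }.
Union: FOLLOW(<stmts>) = { $, r, w }.

{ $, r, w }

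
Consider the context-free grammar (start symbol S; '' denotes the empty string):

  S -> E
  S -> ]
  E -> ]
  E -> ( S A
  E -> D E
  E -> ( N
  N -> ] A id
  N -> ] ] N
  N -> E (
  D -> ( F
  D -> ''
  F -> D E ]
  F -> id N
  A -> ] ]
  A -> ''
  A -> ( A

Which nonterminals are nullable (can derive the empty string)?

{ A, D }

Directly nullable (have an ''-production): D, A.
No other nonterminal has a production whose RHS symbols are all nullable.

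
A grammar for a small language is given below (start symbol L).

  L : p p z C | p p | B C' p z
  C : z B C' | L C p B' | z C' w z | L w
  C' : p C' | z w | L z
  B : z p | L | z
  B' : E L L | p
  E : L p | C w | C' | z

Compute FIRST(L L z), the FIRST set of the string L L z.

Add FIRST(L) = { p, z }; L is not nullable, stop.

{ p, z }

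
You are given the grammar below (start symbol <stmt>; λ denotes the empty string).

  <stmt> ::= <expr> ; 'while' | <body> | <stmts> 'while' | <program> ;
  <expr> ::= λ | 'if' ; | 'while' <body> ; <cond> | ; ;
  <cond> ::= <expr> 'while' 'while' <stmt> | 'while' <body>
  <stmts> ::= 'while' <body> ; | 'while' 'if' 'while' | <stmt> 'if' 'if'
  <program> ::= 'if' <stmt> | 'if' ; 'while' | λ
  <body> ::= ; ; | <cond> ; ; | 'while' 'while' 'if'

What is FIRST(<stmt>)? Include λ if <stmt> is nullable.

From <stmt> ::= <expr> ; 'while': <expr> nullable, take FIRST(<expr>) ∪ {;} = { 'if', 'while', ; }.
From <stmt> ::= <body>: add FIRST(<body>) = { 'if', 'while', ; }.
From <stmt> ::= <stmts> 'while': add FIRST(<stmts>) = { 'if', 'while', ; }.
From <stmt> ::= <program> ;: <program> nullable, take FIRST(<program>) ∪ {;} = { 'if', ; }.
Union: FIRST(<stmt>) = { 'if', 'while', ; }.

{ 'if', 'while', ; }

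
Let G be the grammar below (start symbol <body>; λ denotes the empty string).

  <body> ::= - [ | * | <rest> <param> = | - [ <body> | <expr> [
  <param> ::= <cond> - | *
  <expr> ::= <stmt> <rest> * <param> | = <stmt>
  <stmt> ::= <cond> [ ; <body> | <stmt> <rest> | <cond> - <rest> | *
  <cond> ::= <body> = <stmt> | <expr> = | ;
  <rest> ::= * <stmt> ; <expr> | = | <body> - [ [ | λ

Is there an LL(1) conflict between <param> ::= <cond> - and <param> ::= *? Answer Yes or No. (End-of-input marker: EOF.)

Yes

FIRST(<cond> -) = { *, -, ;, = } and FIRST(*) = { * }.
Both contain *, so the two alternatives are not disjoint — LL(1) conflict.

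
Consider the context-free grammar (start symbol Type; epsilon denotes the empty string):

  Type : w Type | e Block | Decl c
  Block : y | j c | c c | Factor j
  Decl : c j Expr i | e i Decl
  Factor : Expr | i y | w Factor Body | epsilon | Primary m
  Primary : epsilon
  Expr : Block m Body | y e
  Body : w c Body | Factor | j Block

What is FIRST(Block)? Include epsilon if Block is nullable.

Block : y contributes {y}.
Block : j c contributes {j}.
Block : c c contributes {c}.
From Block : Factor j: Factor nullable, take FIRST(Factor) ∪ {j} = { c, i, j, m, w, y }.
Union: FIRST(Block) = { c, i, j, m, w, y }.

{ c, i, j, m, w, y }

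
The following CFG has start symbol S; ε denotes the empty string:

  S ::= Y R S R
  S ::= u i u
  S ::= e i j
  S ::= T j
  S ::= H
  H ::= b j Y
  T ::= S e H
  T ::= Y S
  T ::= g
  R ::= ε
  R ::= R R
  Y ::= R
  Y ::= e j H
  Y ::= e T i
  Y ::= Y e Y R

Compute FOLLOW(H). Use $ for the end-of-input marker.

In S ::= H: H is at the end, add FOLLOW(S) = { $, e, i, j }.
In T ::= S e H: H is at the end, add FOLLOW(T) = { i, j }.
In Y ::= e j H: H is at the end, add FOLLOW(Y) = { $, b, e, g, i, j, u }.
Union: FOLLOW(H) = { $, b, e, g, i, j, u }.

{ $, b, e, g, i, j, u }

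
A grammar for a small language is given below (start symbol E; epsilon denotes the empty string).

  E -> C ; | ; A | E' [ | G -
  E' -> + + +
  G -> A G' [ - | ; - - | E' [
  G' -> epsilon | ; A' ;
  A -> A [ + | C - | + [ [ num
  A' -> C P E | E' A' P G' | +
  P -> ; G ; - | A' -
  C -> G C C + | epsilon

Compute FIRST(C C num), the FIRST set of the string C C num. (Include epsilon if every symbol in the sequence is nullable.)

Add FIRST(C)\{epsilon} = { +, -, ; }; C is nullable, continue.
Add FIRST(C)\{epsilon} = { +, -, ; }; C is nullable, continue.
num is a terminal; add {num} and stop.

{ +, -, ;, num }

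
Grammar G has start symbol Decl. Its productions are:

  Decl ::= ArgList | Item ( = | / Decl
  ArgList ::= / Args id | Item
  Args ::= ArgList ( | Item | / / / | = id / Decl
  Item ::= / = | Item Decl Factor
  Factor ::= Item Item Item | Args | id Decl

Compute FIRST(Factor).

{ /, =, id }

From Factor ::= Item Item Item: add FIRST(Item) = { / }.
From Factor ::= Args: add FIRST(Args) = { /, = }.
Factor ::= id Decl contributes {id}.
Union: FIRST(Factor) = { /, =, id }.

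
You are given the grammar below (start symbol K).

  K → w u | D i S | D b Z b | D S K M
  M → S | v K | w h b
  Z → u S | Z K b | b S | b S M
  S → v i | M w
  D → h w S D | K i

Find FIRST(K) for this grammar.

K → w u contributes {w}.
From K → D i S: add FIRST(D) = { h, w }.
From K → D b Z b: add FIRST(D) = { h, w }.
From K → D S K M: add FIRST(D) = { h, w }.
Union: FIRST(K) = { h, w }.

{ h, w }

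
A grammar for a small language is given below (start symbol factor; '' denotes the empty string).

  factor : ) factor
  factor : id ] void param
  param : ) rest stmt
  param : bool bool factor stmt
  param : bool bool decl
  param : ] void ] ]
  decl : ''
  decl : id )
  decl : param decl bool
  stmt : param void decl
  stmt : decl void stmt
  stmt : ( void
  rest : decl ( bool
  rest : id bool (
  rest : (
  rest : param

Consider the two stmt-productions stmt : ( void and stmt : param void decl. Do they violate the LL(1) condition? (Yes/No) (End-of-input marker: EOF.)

FIRST(( void) = { ( } and FIRST(param void decl) = { ), ], bool }.
The FIRST sets are disjoint and neither alternative is nullable — no conflict.

No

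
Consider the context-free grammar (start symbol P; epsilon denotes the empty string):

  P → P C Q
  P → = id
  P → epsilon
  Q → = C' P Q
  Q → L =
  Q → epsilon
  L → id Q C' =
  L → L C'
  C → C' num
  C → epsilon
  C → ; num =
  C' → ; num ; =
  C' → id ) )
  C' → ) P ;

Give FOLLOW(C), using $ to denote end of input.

In P → P C Q: add FIRST(Q)\{epsilon} = { =, id }.
  Since Q is nullable, also add FOLLOW(P) = { $, ), ;, =, id }.
Union: FOLLOW(C) = { $, ), ;, =, id }.

{ $, ), ;, =, id }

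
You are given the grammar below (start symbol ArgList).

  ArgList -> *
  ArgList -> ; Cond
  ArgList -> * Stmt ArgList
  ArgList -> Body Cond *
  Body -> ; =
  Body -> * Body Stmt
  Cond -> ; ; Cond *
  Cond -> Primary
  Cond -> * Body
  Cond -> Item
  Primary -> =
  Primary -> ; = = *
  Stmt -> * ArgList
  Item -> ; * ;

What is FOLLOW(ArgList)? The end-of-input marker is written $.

ArgList is the start symbol, so $ ∈ FOLLOW(ArgList).
In ArgList -> * Stmt ArgList: ArgList is at the end, add FOLLOW(ArgList) = { $, *, ;, = }.
In Stmt -> * ArgList: ArgList is at the end, add FOLLOW(Stmt) = { $, *, ;, = }.
Union: FOLLOW(ArgList) = { $, *, ;, = }.

{ $, *, ;, = }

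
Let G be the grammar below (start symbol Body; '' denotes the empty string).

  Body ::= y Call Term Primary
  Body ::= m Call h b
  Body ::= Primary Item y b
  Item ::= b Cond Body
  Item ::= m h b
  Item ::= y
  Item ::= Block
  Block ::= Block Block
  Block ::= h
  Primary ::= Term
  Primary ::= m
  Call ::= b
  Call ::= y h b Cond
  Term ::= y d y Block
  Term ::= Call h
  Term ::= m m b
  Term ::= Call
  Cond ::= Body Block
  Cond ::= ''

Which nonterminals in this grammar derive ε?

Directly nullable (have an ''-production): Cond.
No other nonterminal has a production whose RHS symbols are all nullable.

{ Cond }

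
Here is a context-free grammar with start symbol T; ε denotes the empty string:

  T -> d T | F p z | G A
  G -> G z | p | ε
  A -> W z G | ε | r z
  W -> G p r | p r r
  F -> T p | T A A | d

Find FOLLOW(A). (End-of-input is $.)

{ $, p, r, z }

In T -> G A: A is at the end, add FOLLOW(T) = { $, p, r, z }.
In F -> T A A: add FIRST(A)\{ε} = { p, r, z }.
  Since A is nullable, also add FOLLOW(F) = { p }.
In F -> T A A: A is at the end, add FOLLOW(F) = { p }.
Union: FOLLOW(A) = { $, p, r, z }.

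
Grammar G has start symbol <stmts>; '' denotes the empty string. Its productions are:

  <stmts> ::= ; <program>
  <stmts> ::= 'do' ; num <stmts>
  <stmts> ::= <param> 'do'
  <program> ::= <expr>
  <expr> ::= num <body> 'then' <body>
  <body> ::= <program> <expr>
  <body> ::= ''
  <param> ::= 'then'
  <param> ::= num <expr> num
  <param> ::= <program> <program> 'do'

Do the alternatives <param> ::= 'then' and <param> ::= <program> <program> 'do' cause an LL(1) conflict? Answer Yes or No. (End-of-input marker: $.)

FIRST('then') = { 'then' } and FIRST(<program> <program> 'do') = { num }.
The FIRST sets are disjoint and neither alternative is nullable — no conflict.

No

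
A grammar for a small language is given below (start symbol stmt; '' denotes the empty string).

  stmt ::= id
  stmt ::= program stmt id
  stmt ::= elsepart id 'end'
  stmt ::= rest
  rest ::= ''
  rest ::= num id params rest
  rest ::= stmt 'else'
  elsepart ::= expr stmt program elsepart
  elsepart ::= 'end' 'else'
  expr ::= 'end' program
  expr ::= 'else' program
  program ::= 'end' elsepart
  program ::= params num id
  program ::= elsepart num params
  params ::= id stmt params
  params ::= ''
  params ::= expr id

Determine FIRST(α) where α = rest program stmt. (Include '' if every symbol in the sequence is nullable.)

{ 'else', 'end', id, num }

Add FIRST(rest)\{''} = { 'else', 'end', id, num }; rest is nullable, continue.
Add FIRST(program) = { 'else', 'end', id, num }; program is not nullable, stop.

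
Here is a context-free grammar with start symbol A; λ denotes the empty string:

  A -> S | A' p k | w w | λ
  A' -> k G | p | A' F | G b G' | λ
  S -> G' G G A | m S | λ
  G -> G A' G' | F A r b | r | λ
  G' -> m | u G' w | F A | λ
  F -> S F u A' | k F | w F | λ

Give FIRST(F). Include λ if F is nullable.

{ b, k, m, p, r, u, w, λ }

From F -> S F u A': S, F nullable, take FIRST(S) ∪ FIRST(F) ∪ {u} = { b, k, m, p, r, u, w }.
F -> k F contributes {k}.
F -> w F contributes {w}.
F -> λ contributes λ.
Union: FIRST(F) = { b, k, m, p, r, u, w, λ }.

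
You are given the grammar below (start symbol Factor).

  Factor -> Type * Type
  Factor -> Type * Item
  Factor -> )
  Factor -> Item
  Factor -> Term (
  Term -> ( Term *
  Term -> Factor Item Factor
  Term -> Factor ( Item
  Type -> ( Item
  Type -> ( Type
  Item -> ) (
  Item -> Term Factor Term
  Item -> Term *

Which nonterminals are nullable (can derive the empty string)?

No nonterminal has an empty production or an RHS whose symbols are all nullable.

{ } (none)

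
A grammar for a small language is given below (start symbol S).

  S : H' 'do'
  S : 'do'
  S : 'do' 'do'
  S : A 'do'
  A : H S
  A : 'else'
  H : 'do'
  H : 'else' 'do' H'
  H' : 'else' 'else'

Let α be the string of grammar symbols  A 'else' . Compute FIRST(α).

{ 'do', 'else' }

Add FIRST(A) = { 'do', 'else' }; A is not nullable, stop.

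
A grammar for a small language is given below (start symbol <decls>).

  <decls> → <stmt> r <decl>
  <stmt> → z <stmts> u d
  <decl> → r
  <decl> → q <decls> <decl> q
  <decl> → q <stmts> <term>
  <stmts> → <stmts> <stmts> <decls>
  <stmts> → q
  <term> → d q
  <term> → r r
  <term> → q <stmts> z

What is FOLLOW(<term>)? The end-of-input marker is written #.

{ #, d, q, r, u, z }

In <decl> → q <stmts> <term>: <term> is at the end, add FOLLOW(<decl>) = { #, d, q, r, u, z }.
Union: FOLLOW(<term>) = { #, d, q, r, u, z }.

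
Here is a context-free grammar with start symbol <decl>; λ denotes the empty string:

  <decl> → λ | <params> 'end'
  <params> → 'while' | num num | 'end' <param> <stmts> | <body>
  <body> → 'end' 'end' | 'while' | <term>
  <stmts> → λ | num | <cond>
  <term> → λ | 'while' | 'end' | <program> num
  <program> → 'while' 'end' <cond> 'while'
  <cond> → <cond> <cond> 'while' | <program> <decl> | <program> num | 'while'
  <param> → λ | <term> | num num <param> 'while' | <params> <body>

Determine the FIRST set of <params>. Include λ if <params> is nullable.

<params> → 'while' contributes {'while'}.
<params> → num num contributes {num}.
<params> → 'end' <param> <stmts> contributes {'end'}.
From <params> → <body>: add FIRST(<body>) = { 'end', 'while', λ } (including λ since <body> is nullable).
Union: FIRST(<params>) = { 'end', 'while', num, λ }.

{ 'end', 'while', num, λ }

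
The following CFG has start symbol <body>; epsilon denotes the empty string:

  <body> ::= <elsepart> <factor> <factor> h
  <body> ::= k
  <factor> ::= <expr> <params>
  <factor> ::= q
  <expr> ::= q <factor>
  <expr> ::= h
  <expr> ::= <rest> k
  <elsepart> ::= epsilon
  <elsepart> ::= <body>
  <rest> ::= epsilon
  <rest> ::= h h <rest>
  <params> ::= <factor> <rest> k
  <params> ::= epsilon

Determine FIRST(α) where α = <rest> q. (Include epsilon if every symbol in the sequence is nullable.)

Add FIRST(<rest>)\{epsilon} = { h }; <rest> is nullable, continue.
q is a terminal; add {q} and stop.

{ h, q }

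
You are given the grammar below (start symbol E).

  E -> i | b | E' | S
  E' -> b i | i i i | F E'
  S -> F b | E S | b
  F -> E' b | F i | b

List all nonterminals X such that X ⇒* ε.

No nonterminal has an empty production or an RHS whose symbols are all nullable.

{ } (none)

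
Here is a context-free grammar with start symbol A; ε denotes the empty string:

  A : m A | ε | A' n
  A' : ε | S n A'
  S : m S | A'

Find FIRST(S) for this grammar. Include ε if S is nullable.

S : m S contributes {m}.
From S : A': add FIRST(A') = { m, n, ε } (including ε since A' is nullable).
Union: FIRST(S) = { m, n, ε }.

{ m, n, ε }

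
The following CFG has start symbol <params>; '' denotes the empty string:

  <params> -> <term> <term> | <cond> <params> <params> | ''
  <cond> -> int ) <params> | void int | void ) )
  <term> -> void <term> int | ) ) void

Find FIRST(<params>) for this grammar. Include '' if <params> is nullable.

From <params> -> <term> <term>: add FIRST(<term>) = { ), void }.
From <params> -> <cond> <params> <params>: add FIRST(<cond>) = { int, void }.
<params> -> '' contributes ''.
Union: FIRST(<params>) = { ), int, void, '' }.

{ ), int, void, '' }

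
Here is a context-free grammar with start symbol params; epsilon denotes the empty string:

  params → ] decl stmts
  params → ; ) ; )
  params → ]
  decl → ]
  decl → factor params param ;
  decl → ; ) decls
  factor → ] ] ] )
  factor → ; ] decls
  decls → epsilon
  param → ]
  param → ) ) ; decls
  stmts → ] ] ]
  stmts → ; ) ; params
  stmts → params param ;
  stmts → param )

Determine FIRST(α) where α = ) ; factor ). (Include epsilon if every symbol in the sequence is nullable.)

{ ) }

) is a terminal; add {)} and stop.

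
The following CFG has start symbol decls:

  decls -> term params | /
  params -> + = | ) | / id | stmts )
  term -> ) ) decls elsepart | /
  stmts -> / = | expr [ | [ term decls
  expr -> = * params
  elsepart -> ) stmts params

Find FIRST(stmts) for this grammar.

stmts -> / = contributes {/}.
From stmts -> expr [: add FIRST(expr) = { = }.
stmts -> [ term decls contributes {[}.
Union: FIRST(stmts) = { /, =, [ }.

{ /, =, [ }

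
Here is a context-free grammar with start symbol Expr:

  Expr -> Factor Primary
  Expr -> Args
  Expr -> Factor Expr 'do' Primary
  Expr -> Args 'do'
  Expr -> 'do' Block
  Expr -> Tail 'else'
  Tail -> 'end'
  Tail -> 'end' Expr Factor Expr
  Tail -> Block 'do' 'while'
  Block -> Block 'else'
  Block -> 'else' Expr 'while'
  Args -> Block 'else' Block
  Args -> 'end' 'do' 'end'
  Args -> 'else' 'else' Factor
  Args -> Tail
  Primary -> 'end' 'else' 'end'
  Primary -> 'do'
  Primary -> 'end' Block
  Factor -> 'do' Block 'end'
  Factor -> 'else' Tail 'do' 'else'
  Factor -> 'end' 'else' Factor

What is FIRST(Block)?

From Block -> Block 'else': add FIRST(Block) = { 'else' }.
Block -> 'else' Expr 'while' contributes {'else'}.
Union: FIRST(Block) = { 'else' }.

{ 'else' }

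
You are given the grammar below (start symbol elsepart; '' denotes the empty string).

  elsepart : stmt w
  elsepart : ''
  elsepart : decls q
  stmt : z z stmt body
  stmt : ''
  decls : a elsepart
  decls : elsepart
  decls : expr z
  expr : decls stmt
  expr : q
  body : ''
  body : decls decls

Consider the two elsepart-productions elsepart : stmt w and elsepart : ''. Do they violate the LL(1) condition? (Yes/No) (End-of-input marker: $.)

Yes

FIRST(stmt w) = { w, z } and FIRST('') = { '' }.
The second alternative is nullable and FOLLOW(elsepart) = { $, a, q, w, z } shares w with FIRST of the first — conflict.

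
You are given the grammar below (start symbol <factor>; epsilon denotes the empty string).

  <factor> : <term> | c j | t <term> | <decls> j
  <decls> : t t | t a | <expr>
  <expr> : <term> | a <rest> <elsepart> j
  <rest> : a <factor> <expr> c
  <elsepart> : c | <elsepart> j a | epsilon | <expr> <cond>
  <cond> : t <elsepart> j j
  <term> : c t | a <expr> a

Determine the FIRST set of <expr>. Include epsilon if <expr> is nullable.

{ a, c }

From <expr> : <term>: add FIRST(<term>) = { a, c }.
<expr> : a <rest> <elsepart> j contributes {a}.
Union: FIRST(<expr>) = { a, c }.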